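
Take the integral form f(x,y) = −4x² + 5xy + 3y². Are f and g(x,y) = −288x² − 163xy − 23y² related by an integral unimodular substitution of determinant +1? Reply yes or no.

D₁ = 73, D₂ = 73
river cycle of f (length 18): (3, 7, -2), (-2, 5, 6), (6, 7, -1), (-1, 7, 6), (6, 5, -2), (-2, 7, 3), (3, 5, -4), (-4, 3, 4), (4, 5, -3), (-3, 7, 2), … (8 more)
river cycle of g (length 18): (-4, 5, 3), (3, 7, -2), (-2, 5, 6), (6, 7, -1), (-1, 7, 6), (6, 5, -2), (-2, 7, 3), (3, 5, -4), (-4, 3, 4), (4, 5, -3), … (8 more)
cycles coincide ⇒ equivalent

yes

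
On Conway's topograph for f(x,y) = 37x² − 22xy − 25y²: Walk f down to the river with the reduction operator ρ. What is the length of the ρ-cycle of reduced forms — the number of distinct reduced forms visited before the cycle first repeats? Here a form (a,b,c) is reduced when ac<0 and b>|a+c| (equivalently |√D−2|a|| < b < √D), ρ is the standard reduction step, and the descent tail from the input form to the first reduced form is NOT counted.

D = 4184, ⌊√D⌋ = 64
descent: ρ → (-25,22,37)  [lands on river]
river: ρ → (37,52,-10)
river: ρ → (-10,48,47)
river: ρ → (47,46,-11)
river: ρ → (-11,64,2)
river: ρ → (2,64,-11)
river: ρ → (-11,46,47)
river: ρ → (47,48,-10)
river: ρ → (-10,52,37)
river: ρ → (37,22,-25)
river: ρ → (-25,28,34)
river: ρ → (34,40,-19)
river: ρ → (-19,36,38)
river: ρ → (38,40,-17)
river: ρ → (-17,62,5)
river: ρ → (5,58,-41)
river: ρ → (-41,24,22)
river: ρ → (22,64,-1)
river: ρ → (-1,64,22)
river: ρ → (22,24,-41)
river: ρ → (-41,58,5)
river: ρ → (5,62,-17)
river: ρ → (-17,40,38)
river: ρ → (38,36,-19)
river: ρ → (-19,40,34)
river: ρ → (34,28,-25)
ρ-cycle length = 26 (tail of 1 descent step not counted)

26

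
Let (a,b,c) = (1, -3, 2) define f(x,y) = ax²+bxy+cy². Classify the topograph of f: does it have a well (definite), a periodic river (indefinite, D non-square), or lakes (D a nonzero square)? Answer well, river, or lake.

D = b²−4ac = (-3)² − 4·1·2 = 1
D = 1² is a perfect square ⇒ form factors over ℤ ⇒ lakes

lake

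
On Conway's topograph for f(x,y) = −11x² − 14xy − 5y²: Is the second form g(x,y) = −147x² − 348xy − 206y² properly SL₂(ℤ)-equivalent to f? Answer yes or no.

D₁ = -24, D₂ = -24
f is negative-definite; reduce −f:
−f: translate: b→-8 (≡14 mod 22), so (11,14,5)→(11,-8,2)
−f: flip: (11,-8,2)→(2,8,11)
−f: translate: b→0 (≡8 mod 4), so (2,8,11)→(2,0,3)
−f: reduced (well bottom): (2,0,3) with a≤c, −a<b≤a
flip sign back: reduced form of f is (-2,0,-3)
g is negative-definite; reduce −g:
−g: translate: b→54 (≡348 mod 294), so (147,348,206)→(147,54,5)
−g: flip: (147,54,5)→(5,-54,147)
−g: translate: b→-4 (≡-54 mod 10), so (5,-54,147)→(5,-4,2)
−g: flip: (5,-4,2)→(2,4,5)
−g: translate: b→0 (≡4 mod 4), so (2,4,5)→(2,0,3)
−g: reduced (well bottom): (2,0,3) with a≤c, −a<b≤a
flip sign back: reduced form of g is (-2,0,-3)
reduced forms (-2, 0, -3) vs (-2, 0, -3) ⇒ equivalent

yes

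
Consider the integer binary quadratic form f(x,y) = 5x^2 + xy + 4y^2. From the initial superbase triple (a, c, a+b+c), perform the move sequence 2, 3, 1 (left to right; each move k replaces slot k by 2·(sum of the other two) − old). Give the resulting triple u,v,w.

start (5,4,10) = (f(1,0),f(0,1),f(1,1))
replace slot 2: 2·(5+10) − 4 = 26 → (5,26,10)
replace slot 3: 2·(5+26) − 10 = 52 → (5,26,52)
replace slot 1: 2·(26+52) − 5 = 151 → (151,26,52)

151,26,52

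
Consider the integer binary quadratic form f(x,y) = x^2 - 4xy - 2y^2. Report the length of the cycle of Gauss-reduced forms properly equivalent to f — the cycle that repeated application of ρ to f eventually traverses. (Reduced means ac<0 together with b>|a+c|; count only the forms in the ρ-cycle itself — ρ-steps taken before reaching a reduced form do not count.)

D = 24, ⌊√D⌋ = 4
descent: ρ → (-2,4,1)  [lands on river]
river: ρ → (1,4,-2)
ρ-cycle length = 2 (tail of 1 descent step not counted)

2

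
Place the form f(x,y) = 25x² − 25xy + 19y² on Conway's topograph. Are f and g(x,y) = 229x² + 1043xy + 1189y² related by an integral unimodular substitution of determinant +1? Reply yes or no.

D₁ = -1275, D₂ = -1275
f: translate: b→25 (≡-25 mod 50), so (25,-25,19)→(25,25,19)
f: flip: (25,25,19)→(19,-25,25)
f: translate: b→13 (≡-25 mod 38), so (19,-25,25)→(19,13,19)
f: reduced (well bottom): (19,13,19) with a≤c, −a<b≤a
g: translate: b→127 (≡1043 mod 458), so (229,1043,1189)→(229,127,19)
g: flip: (229,127,19)→(19,-127,229)
g: translate: b→-13 (≡-127 mod 38), so (19,-127,229)→(19,-13,19)
g: flip: (19,-13,19)→(19,13,19)
g: reduced (well bottom): (19,13,19) with a≤c, −a<b≤a
reduced forms (19, 13, 19) vs (19, 13, 19) ⇒ equivalent

yes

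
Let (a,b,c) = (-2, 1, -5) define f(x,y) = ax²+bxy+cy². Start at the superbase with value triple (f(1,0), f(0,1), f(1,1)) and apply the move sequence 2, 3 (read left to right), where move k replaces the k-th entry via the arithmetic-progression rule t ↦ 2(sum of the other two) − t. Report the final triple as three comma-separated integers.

start (-2,-5,-6) = (f(1,0),f(0,1),f(1,1))
replace slot 2: 2·((-2)+(-6)) − (-5) = -11 → (-2,-11,-6)
replace slot 3: 2·((-2)+(-11)) − (-6) = -20 → (-2,-11,-20)

-2,-11,-20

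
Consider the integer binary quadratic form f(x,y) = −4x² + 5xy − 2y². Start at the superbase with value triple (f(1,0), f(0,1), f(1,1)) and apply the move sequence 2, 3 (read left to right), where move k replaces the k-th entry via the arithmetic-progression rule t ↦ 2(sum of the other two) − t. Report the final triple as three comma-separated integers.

start (-4,-2,-1) = (f(1,0),f(0,1),f(1,1))
replace slot 2: 2·((-4)+(-1)) − (-2) = -8 → (-4,-8,-1)
replace slot 3: 2·((-4)+(-8)) − (-1) = -23 → (-4,-8,-23)

-4,-8,-23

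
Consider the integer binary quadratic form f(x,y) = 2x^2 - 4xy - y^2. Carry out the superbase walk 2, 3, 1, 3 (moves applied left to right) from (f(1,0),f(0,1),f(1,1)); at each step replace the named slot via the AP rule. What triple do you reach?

start (2,-1,-3) = (f(1,0),f(0,1),f(1,1))
replace slot 2: 2·(2+(-3)) − (-1) = -1 → (2,-1,-3)
replace slot 3: 2·(2+(-1)) − (-3) = 5 → (2,-1,5)
replace slot 1: 2·((-1)+5) − 2 = 6 → (6,-1,5)
replace slot 3: 2·(6+(-1)) − 5 = 5 → (6,-1,5)

6,-1,5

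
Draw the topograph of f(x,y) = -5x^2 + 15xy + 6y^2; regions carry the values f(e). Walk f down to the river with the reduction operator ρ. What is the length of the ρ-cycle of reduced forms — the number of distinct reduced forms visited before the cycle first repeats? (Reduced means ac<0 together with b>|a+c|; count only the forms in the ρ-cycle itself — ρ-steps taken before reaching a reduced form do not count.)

D = 345, ⌊√D⌋ = 18
river: ρ → (6,9,-11)
river: ρ → (-11,13,4)
river: ρ → (4,11,-14)
river: ρ → (-14,17,1)
river: ρ → (1,17,-14)
river: ρ → (-14,11,4)
river: ρ → (4,13,-11)
river: ρ → (-11,9,6)
river: ρ → (6,15,-5)
river: ρ → (-5,15,6)
ρ-cycle length = 10 (tail of 0 descent steps not counted)

10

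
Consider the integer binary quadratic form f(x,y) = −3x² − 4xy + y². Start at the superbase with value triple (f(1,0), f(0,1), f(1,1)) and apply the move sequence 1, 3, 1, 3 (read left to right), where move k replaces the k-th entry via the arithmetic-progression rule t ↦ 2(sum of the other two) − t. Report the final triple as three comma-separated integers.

start (-3,1,-6) = (f(1,0),f(0,1),f(1,1))
replace slot 1: 2·(1+(-6)) − (-3) = -7 → (-7,1,-6)
replace slot 3: 2·((-7)+1) − (-6) = -6 → (-7,1,-6)
replace slot 1: 2·(1+(-6)) − (-7) = -3 → (-3,1,-6)
replace slot 3: 2·((-3)+1) − (-6) = 2 → (-3,1,2)

-3,1,2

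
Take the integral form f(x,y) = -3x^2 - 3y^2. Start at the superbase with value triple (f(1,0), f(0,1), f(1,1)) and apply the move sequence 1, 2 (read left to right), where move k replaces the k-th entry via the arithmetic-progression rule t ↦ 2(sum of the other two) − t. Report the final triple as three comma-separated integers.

start (-3,-3,-6) = (f(1,0),f(0,1),f(1,1))
replace slot 1: 2·((-3)+(-6)) − (-3) = -15 → (-15,-3,-6)
replace slot 2: 2·((-15)+(-6)) − (-3) = -39 → (-15,-39,-6)

-15,-39,-6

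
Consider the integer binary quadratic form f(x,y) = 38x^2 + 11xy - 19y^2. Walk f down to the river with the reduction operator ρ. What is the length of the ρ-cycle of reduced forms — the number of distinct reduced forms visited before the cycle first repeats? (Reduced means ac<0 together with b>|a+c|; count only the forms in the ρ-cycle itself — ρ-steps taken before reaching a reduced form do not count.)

D = 3009, ⌊√D⌋ = 54
descent: ρ → (-19,27,30)  [lands on river]
river: ρ → (30,33,-16)
river: ρ → (-16,31,32)
river: ρ → (32,33,-15)
river: ρ → (-15,27,38)
river: ρ → (38,49,-4)
river: ρ → (-4,47,50)
river: ρ → (50,53,-1)
river: ρ → (-1,53,50)
river: ρ → (50,47,-4)
river: ρ → (-4,49,38)
river: ρ → (38,27,-15)
river: ρ → (-15,33,32)
river: ρ → (32,31,-16)
river: ρ → (-16,33,30)
river: ρ → (30,27,-19)
river: ρ → (-19,49,8)
river: ρ → (8,47,-25)
river: ρ → (-25,53,2)
river: ρ → (2,51,-51)
river: ρ → (-51,51,2)
river: ρ → (2,53,-25)
river: ρ → (-25,47,8)
river: ρ → (8,49,-19)
ρ-cycle length = 24 (tail of 1 descent step not counted)

24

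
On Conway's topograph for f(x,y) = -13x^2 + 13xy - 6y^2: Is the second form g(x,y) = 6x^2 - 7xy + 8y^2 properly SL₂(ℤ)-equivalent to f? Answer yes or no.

D₁ = -143, D₂ = -143
f is negative-definite; reduce −f:
−f: translate: b→13 (≡-13 mod 26), so (13,-13,6)→(13,13,6)
−f: flip: (13,13,6)→(6,-13,13)
−f: translate: b→-1 (≡-13 mod 12), so (6,-13,13)→(6,-1,6)
−f: flip: (6,-1,6)→(6,1,6)
−f: reduced (well bottom): (6,1,6) with a≤c, −a<b≤a
flip sign back: reduced form of f is (-6,-1,-6)
g: translate: b→5 (≡-7 mod 12), so (6,-7,8)→(6,5,7)
g: reduced (well bottom): (6,5,7) with a≤c, −a<b≤a
reduced forms (-6, -1, -6) vs (6, 5, 7) ⇒ inequivalent

no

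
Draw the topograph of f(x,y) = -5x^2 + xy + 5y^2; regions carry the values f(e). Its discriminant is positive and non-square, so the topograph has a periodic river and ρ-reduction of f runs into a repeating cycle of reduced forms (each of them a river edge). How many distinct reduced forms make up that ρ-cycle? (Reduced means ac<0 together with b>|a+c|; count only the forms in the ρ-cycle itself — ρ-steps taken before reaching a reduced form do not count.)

D = 101, ⌊√D⌋ = 10
river: ρ → (5,9,-1)
river: ρ → (-1,9,5)
river: ρ → (5,1,-5)
river: ρ → (-5,9,1)
river: ρ → (1,9,-5)
river: ρ → (-5,1,5)
ρ-cycle length = 6 (tail of 0 descent steps not counted)

6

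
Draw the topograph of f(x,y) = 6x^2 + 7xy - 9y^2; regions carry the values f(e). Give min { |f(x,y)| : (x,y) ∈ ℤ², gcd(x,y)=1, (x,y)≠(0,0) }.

river: ρ → (-9,11,4)
river: ρ → (4,13,-6)
river: ρ → (-6,11,6)
river: ρ → (6,13,-4)
river: ρ → (-4,11,9)
river: ρ → (9,7,-6)
river: ρ → (-6,5,10)
river: ρ → (10,15,-1)
river: ρ → (-1,15,10)
river: ρ → (10,5,-6)
river: ρ → (-6,7,9)
river: ρ → (9,11,-4)
river: ρ → (-4,13,6)
river: ρ → (6,11,-6)
river: ρ → (-6,13,4)
river: ρ → (4,11,-9)
river: ρ → (-9,7,6)
river: ρ → (6,5,-10)
river: ρ → (-10,15,1)
river: ρ → (1,15,-10)
river: ρ → (-10,5,6)
river: ρ → (6,7,-9)
closes: descent 0, river 22
min |a| on river = 1

1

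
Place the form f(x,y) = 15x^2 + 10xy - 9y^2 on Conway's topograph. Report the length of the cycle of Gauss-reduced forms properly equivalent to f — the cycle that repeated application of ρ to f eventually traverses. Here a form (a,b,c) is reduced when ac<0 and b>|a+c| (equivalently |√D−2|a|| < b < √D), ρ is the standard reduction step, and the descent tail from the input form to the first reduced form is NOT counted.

D = 640, ⌊√D⌋ = 25
river: ρ → (-9,8,16)
river: ρ → (16,24,-1)
river: ρ → (-1,24,16)
river: ρ → (16,8,-9)
river: ρ → (-9,10,15)
river: ρ → (15,20,-4)
river: ρ → (-4,20,15)
river: ρ → (15,10,-9)
ρ-cycle length = 8 (tail of 0 descent steps not counted)

8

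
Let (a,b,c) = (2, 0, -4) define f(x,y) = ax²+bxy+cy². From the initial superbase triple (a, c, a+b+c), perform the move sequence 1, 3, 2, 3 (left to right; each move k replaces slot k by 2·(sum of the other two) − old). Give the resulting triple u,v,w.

start (2,-4,-2) = (f(1,0),f(0,1),f(1,1))
replace slot 1: 2·((-4)+(-2)) − 2 = -14 → (-14,-4,-2)
replace slot 3: 2·((-14)+(-4)) − (-2) = -34 → (-14,-4,-34)
replace slot 2: 2·((-14)+(-34)) − (-4) = -92 → (-14,-92,-34)
replace slot 3: 2·((-14)+(-92)) − (-34) = -178 → (-14,-92,-178)

-14,-92,-178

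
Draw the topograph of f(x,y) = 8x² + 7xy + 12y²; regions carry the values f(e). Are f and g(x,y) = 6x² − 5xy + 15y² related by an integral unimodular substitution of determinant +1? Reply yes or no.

D₁ = -335, D₂ = -335
f: reduced (well bottom): (8,7,12) with a≤c, −a<b≤a
g: reduced (well bottom): (6,-5,15) with a≤c, −a<b≤a
reduced forms (8, 7, 12) vs (6, -5, 15) ⇒ inequivalent

no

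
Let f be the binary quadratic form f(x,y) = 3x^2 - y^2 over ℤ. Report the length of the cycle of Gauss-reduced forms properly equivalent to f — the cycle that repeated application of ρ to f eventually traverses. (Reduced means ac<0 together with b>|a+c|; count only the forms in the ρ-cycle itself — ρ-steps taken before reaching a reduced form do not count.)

D = 12, ⌊√D⌋ = 3
descent: ρ → (-1,2,2)  [lands on river]
river: ρ → (2,2,-1)
ρ-cycle length = 2 (tail of 1 descent step not counted)

2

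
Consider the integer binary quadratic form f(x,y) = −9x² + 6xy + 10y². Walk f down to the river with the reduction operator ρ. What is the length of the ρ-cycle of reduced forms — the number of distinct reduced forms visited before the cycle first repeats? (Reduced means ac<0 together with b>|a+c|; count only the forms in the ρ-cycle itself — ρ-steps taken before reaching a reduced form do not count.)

D = 396, ⌊√D⌋ = 19
river: ρ → (10,14,-5)
river: ρ → (-5,16,7)
river: ρ → (7,12,-9)
river: ρ → (-9,6,10)
ρ-cycle length = 4 (tail of 0 descent steps not counted)

4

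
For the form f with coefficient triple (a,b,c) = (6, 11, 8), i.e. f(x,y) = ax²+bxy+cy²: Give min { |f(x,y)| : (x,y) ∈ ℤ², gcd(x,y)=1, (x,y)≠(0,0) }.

translate: b→-1 (≡11 mod 12), so (6,11,8)→(6,-1,3)
flip: (6,-1,3)→(3,1,6)
reduced (well bottom): (3,1,6) with a≤c, −a<b≤a
well minimum = a = 3

3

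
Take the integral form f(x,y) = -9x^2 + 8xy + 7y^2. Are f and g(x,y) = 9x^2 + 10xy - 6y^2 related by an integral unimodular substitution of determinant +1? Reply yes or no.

D₁ = 316, D₂ = 316
river cycle of f (length 6): (7, 6, -10), (-10, 14, 3), (3, 16, -5), (-5, 14, 6), (6, 10, -9), (-9, 8, 7)
river cycle of g (length 6): (-6, 14, 5), (5, 16, -3), (-3, 14, 10), (10, 6, -7), (-7, 8, 9), (9, 10, -6)
cycles differ ⇒ inequivalent

no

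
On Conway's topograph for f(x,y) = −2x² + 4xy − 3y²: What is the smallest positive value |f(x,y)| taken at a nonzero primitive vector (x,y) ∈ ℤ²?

translate: b→0 (≡-4 mod 4), so (2,-4,3)→(2,0,1)
flip: (2,0,1)→(1,0,2)
reduced (well bottom): (1,0,2) with a≤c, −a<b≤a
well minimum |f| = |-1| = 1 (negative-definite)

1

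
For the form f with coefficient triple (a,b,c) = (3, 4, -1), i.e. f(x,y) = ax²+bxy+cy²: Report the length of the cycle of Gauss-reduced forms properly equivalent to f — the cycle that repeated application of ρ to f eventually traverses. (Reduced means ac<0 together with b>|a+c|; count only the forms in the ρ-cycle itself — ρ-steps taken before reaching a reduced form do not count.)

D = 28, ⌊√D⌋ = 5
river: ρ → (-1,4,3)
river: ρ → (3,2,-2)
river: ρ → (-2,2,3)
river: ρ → (3,4,-1)
ρ-cycle length = 4 (tail of 0 descent steps not counted)

4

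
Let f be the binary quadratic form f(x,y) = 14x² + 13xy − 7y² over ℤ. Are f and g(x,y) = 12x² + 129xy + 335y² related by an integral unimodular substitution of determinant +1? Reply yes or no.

D₁ = 561, D₂ = 561
river cycle of f (length 16): (-7, 15, 12), (12, 9, -10), (-10, 11, 11), (11, 11, -10), (-10, 9, 12), (12, 15, -7), (-7, 13, 14), (14, 15, -6), (-6, 21, 5), (5, 19, -10), … (6 more)
river cycle of g (length 16): (12, 9, -10), (-10, 11, 11), (11, 11, -10), (-10, 9, 12), (12, 15, -7), (-7, 13, 14), (14, 15, -6), (-6, 21, 5), (5, 19, -10), (-10, 21, 3), … (6 more)
cycles coincide ⇒ equivalent

yes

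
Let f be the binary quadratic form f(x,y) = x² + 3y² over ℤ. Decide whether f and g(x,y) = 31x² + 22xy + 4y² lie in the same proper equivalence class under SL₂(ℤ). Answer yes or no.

D₁ = -12, D₂ = -12
f: reduced (well bottom): (1,0,3) with a≤c, −a<b≤a
g: flip: (31,22,4)→(4,-22,31)
g: translate: b→2 (≡-22 mod 8), so (4,-22,31)→(4,2,1)
g: flip: (4,2,1)→(1,-2,4)
g: translate: b→0 (≡-2 mod 2), so (1,-2,4)→(1,0,3)
g: reduced (well bottom): (1,0,3) with a≤c, −a<b≤a
reduced forms (1, 0, 3) vs (1, 0, 3) ⇒ equivalent

yes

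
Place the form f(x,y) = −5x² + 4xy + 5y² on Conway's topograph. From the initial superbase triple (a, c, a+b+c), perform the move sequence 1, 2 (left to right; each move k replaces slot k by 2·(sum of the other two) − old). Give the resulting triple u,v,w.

start (-5,5,4) = (f(1,0),f(0,1),f(1,1))
replace slot 1: 2·(5+4) − (-5) = 23 → (23,5,4)
replace slot 2: 2·(23+4) − 5 = 49 → (23,49,4)

23,49,4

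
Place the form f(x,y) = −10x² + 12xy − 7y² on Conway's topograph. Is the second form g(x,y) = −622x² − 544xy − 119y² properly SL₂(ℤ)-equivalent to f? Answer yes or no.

D₁ = -136, D₂ = -136
f is negative-definite; reduce −f:
−f: translate: b→8 (≡-12 mod 20), so (10,-12,7)→(10,8,5)
−f: flip: (10,8,5)→(5,-8,10)
−f: translate: b→2 (≡-8 mod 10), so (5,-8,10)→(5,2,7)
−f: reduced (well bottom): (5,2,7) with a≤c, −a<b≤a
flip sign back: reduced form of f is (-5,-2,-7)
g is negative-definite; reduce −g:
−g: flip: (622,544,119)→(119,-544,622)
−g: translate: b→-68 (≡-544 mod 238), so (119,-544,622)→(119,-68,10)
−g: flip: (119,-68,10)→(10,68,119)
−g: translate: b→8 (≡68 mod 20), so (10,68,119)→(10,8,5)
−g: flip: (10,8,5)→(5,-8,10)
−g: translate: b→2 (≡-8 mod 10), so (5,-8,10)→(5,2,7)
−g: reduced (well bottom): (5,2,7) with a≤c, −a<b≤a
flip sign back: reduced form of g is (-5,-2,-7)
reduced forms (-5, -2, -7) vs (-5, -2, -7) ⇒ equivalent

yes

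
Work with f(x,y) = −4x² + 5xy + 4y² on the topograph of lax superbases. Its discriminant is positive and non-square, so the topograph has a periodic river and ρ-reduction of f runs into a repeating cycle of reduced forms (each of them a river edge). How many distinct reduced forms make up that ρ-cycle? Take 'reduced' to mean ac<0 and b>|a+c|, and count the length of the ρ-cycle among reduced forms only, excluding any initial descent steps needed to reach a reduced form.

D = 89, ⌊√D⌋ = 9
river: ρ → (4,3,-5)
river: ρ → (-5,7,2)
river: ρ → (2,9,-1)
river: ρ → (-1,9,2)
river: ρ → (2,7,-5)
river: ρ → (-5,3,4)
river: ρ → (4,5,-4)
river: ρ → (-4,3,5)
river: ρ → (5,7,-2)
river: ρ → (-2,9,1)
river: ρ → (1,9,-2)
river: ρ → (-2,7,5)
river: ρ → (5,3,-4)
river: ρ → (-4,5,4)
ρ-cycle length = 14 (tail of 0 descent steps not counted)

14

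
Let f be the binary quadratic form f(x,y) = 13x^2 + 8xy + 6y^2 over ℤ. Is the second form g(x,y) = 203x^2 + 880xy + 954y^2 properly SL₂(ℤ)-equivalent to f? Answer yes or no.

D₁ = -248, D₂ = -248
f: flip: (13,8,6)→(6,-8,13)
f: translate: b→4 (≡-8 mod 12), so (6,-8,13)→(6,4,11)
f: reduced (well bottom): (6,4,11) with a≤c, −a<b≤a
g: translate: b→68 (≡880 mod 406), so (203,880,954)→(203,68,6)
g: flip: (203,68,6)→(6,-68,203)
g: translate: b→4 (≡-68 mod 12), so (6,-68,203)→(6,4,11)
g: reduced (well bottom): (6,4,11) with a≤c, −a<b≤a
reduced forms (6, 4, 11) vs (6, 4, 11) ⇒ equivalent

yes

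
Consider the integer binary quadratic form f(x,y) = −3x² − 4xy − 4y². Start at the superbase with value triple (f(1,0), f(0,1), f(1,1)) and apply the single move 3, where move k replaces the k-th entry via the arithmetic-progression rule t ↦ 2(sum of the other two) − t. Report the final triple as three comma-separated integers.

start (-3,-4,-11) = (f(1,0),f(0,1),f(1,1))
replace slot 3: 2·((-3)+(-4)) − (-11) = -3 → (-3,-4,-3)

-3,-4,-3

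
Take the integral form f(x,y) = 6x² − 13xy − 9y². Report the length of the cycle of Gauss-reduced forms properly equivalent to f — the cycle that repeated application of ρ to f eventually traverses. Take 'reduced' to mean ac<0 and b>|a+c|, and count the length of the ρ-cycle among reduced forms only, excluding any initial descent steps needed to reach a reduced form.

D = 385, ⌊√D⌋ = 19
descent: ρ → (-9,13,6)  [lands on river]
river: ρ → (6,11,-11)
river: ρ → (-11,11,6)
river: ρ → (6,13,-9)
river: ρ → (-9,5,10)
river: ρ → (10,15,-4)
river: ρ → (-4,17,6)
river: ρ → (6,19,-1)
river: ρ → (-1,19,6)
river: ρ → (6,17,-4)
river: ρ → (-4,15,10)
river: ρ → (10,5,-9)
ρ-cycle length = 12 (tail of 1 descent step not counted)

12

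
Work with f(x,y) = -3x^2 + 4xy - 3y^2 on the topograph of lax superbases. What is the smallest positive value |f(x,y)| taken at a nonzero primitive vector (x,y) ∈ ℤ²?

translate: b→2 (≡-4 mod 6), so (3,-4,3)→(3,2,2)
flip: (3,2,2)→(2,-2,3)
translate: b→2 (≡-2 mod 4), so (2,-2,3)→(2,2,3)
reduced (well bottom): (2,2,3) with a≤c, −a<b≤a
well minimum |f| = |-2| = 2 (negative-definite)

2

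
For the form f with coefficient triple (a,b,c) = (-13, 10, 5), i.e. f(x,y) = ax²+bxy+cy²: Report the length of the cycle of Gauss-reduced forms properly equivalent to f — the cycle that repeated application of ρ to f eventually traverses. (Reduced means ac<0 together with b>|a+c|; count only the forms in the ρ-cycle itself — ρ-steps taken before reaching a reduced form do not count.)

D = 360, ⌊√D⌋ = 18
river: ρ → (5,10,-13)
river: ρ → (-13,16,2)
river: ρ → (2,16,-13)
river: ρ → (-13,10,5)
ρ-cycle length = 4 (tail of 0 descent steps not counted)

4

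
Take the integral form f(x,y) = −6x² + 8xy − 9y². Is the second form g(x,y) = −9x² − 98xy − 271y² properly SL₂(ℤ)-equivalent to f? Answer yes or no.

D₁ = -152, D₂ = -152
f is negative-definite; reduce −f:
−f: translate: b→4 (≡-8 mod 12), so (6,-8,9)→(6,4,7)
−f: reduced (well bottom): (6,4,7) with a≤c, −a<b≤a
flip sign back: reduced form of f is (-6,-4,-7)
g is negative-definite; reduce −g:
−g: translate: b→8 (≡98 mod 18), so (9,98,271)→(9,8,6)
−g: flip: (9,8,6)→(6,-8,9)
−g: translate: b→4 (≡-8 mod 12), so (6,-8,9)→(6,4,7)
−g: reduced (well bottom): (6,4,7) with a≤c, −a<b≤a
flip sign back: reduced form of g is (-6,-4,-7)
reduced forms (-6, -4, -7) vs (-6, -4, -7) ⇒ equivalent

yes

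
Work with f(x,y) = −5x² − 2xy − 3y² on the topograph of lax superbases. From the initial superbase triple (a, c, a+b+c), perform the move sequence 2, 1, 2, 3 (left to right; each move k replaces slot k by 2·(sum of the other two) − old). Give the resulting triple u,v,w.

start (-5,-3,-10) = (f(1,0),f(0,1),f(1,1))
replace slot 2: 2·((-5)+(-10)) − (-3) = -27 → (-5,-27,-10)
replace slot 1: 2·((-27)+(-10)) − (-5) = -69 → (-69,-27,-10)
replace slot 2: 2·((-69)+(-10)) − (-27) = -131 → (-69,-131,-10)
replace slot 3: 2·((-69)+(-131)) − (-10) = -390 → (-69,-131,-390)

-69,-131,-390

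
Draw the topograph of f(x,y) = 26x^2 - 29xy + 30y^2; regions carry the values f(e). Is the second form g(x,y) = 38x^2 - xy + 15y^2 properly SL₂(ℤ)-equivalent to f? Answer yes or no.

D₁ = -2279, D₂ = -2279
f: translate: b→23 (≡-29 mod 52), so (26,-29,30)→(26,23,27)
f: reduced (well bottom): (26,23,27) with a≤c, −a<b≤a
g: flip: (38,-1,15)→(15,1,38)
g: reduced (well bottom): (15,1,38) with a≤c, −a<b≤a
reduced forms (26, 23, 27) vs (15, 1, 38) ⇒ inequivalent

no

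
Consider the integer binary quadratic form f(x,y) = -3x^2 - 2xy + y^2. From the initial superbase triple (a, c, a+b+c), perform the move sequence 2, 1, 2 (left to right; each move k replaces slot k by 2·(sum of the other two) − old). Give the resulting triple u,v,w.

start (-3,1,-4) = (f(1,0),f(0,1),f(1,1))
replace slot 2: 2·((-3)+(-4)) − 1 = -15 → (-3,-15,-4)
replace slot 1: 2·((-15)+(-4)) − (-3) = -35 → (-35,-15,-4)
replace slot 2: 2·((-35)+(-4)) − (-15) = -63 → (-35,-63,-4)

-35,-63,-4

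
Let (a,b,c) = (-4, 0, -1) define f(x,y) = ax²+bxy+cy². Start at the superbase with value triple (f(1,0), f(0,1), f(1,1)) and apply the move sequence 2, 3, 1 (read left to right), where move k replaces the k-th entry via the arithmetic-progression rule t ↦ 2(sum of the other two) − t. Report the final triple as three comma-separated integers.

start (-4,-1,-5) = (f(1,0),f(0,1),f(1,1))
replace slot 2: 2·((-4)+(-5)) − (-1) = -17 → (-4,-17,-5)
replace slot 3: 2·((-4)+(-17)) − (-5) = -37 → (-4,-17,-37)
replace slot 1: 2·((-17)+(-37)) − (-4) = -104 → (-104,-17,-37)

-104,-17,-37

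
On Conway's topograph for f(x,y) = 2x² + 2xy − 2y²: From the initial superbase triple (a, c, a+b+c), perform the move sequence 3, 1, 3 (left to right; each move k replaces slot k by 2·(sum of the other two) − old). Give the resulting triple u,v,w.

start (2,-2,2) = (f(1,0),f(0,1),f(1,1))
replace slot 3: 2·(2+(-2)) − 2 = -2 → (2,-2,-2)
replace slot 1: 2·((-2)+(-2)) − 2 = -10 → (-10,-2,-2)
replace slot 3: 2·((-10)+(-2)) − (-2) = -22 → (-10,-2,-22)

-10,-2,-22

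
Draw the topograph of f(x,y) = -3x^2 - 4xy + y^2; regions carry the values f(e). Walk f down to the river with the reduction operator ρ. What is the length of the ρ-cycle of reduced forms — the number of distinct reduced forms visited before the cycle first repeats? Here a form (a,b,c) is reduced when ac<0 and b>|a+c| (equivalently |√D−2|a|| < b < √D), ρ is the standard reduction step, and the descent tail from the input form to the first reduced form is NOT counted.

D = 28, ⌊√D⌋ = 5
descent: ρ → (1,4,-3)  [lands on river]
river: ρ → (-3,2,2)
river: ρ → (2,2,-3)
river: ρ → (-3,4,1)
ρ-cycle length = 4 (tail of 1 descent step not counted)

4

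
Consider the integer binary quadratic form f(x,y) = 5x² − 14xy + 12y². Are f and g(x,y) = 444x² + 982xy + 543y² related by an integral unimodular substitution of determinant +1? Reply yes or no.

D₁ = -44, D₂ = -44
f: translate: b→-4 (≡-14 mod 10), so (5,-14,12)→(5,-4,3)
f: flip: (5,-4,3)→(3,4,5)
f: translate: b→-2 (≡4 mod 6), so (3,4,5)→(3,-2,4)
f: reduced (well bottom): (3,-2,4) with a≤c, −a<b≤a
g: translate: b→94 (≡982 mod 888), so (444,982,543)→(444,94,5)
g: flip: (444,94,5)→(5,-94,444)
g: translate: b→-4 (≡-94 mod 10), so (5,-94,444)→(5,-4,3)
g: flip: (5,-4,3)→(3,4,5)
g: translate: b→-2 (≡4 mod 6), so (3,4,5)→(3,-2,4)
g: reduced (well bottom): (3,-2,4) with a≤c, −a<b≤a
reduced forms (3, -2, 4) vs (3, -2, 4) ⇒ equivalent

yes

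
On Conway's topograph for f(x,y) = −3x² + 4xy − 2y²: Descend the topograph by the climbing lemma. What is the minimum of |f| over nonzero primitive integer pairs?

translate: b→2 (≡-4 mod 6), so (3,-4,2)→(3,2,1)
flip: (3,2,1)→(1,-2,3)
translate: b→0 (≡-2 mod 2), so (1,-2,3)→(1,0,2)
reduced (well bottom): (1,0,2) with a≤c, −a<b≤a
well minimum |f| = |-1| = 1 (negative-definite)

1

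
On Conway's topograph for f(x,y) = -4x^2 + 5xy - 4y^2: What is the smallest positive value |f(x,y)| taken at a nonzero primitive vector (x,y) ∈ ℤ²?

translate: b→3 (≡-5 mod 8), so (4,-5,4)→(4,3,3)
flip: (4,3,3)→(3,-3,4)
translate: b→3 (≡-3 mod 6), so (3,-3,4)→(3,3,4)
reduced (well bottom): (3,3,4) with a≤c, −a<b≤a
well minimum |f| = |-3| = 3 (negative-definite)

3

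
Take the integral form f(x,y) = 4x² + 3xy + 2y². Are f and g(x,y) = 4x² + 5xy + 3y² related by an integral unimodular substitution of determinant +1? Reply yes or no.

D₁ = -23, D₂ = -23
f: flip: (4,3,2)→(2,-3,4)
f: translate: b→1 (≡-3 mod 4), so (2,-3,4)→(2,1,3)
f: reduced (well bottom): (2,1,3) with a≤c, −a<b≤a
g: translate: b→-3 (≡5 mod 8), so (4,5,3)→(4,-3,2)
g: flip: (4,-3,2)→(2,3,4)
g: translate: b→-1 (≡3 mod 4), so (2,3,4)→(2,-1,3)
g: reduced (well bottom): (2,-1,3) with a≤c, −a<b≤a
reduced forms (2, 1, 3) vs (2, -1, 3) ⇒ inequivalent

no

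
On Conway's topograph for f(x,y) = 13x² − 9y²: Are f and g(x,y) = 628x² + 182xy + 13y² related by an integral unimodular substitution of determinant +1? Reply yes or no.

D₁ = 468, D₂ = 468
river cycle of f (length 6): (-9, 18, 4), (4, 14, -17), (-17, 20, 1), (1, 20, -17), (-17, 14, 4), (4, 18, -9)
river cycle of g (length 6): (-9, 18, 4), (4, 14, -17), (-17, 20, 1), (1, 20, -17), (-17, 14, 4), (4, 18, -9)
cycles coincide ⇒ equivalent

yes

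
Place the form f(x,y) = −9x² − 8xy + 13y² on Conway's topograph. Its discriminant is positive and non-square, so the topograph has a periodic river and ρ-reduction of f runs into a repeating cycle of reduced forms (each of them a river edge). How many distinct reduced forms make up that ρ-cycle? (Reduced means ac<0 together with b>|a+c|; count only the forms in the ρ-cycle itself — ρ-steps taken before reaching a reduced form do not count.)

D = 532, ⌊√D⌋ = 23
descent: ρ → (13,8,-9)  [lands on river]
river: ρ → (-9,10,12)
river: ρ → (12,14,-7)
river: ρ → (-7,14,12)
river: ρ → (12,10,-9)
river: ρ → (-9,8,13)
river: ρ → (13,18,-4)
river: ρ → (-4,22,3)
river: ρ → (3,20,-11)
river: ρ → (-11,2,12)
river: ρ → (12,22,-1)
river: ρ → (-1,22,12)
river: ρ → (12,2,-11)
river: ρ → (-11,20,3)
river: ρ → (3,22,-4)
river: ρ → (-4,18,13)
ρ-cycle length = 16 (tail of 1 descent step not counted)

16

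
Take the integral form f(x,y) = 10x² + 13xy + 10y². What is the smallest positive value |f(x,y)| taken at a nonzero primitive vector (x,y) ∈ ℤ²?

translate: b→-7 (≡13 mod 20), so (10,13,10)→(10,-7,7)
flip: (10,-7,7)→(7,7,10)
reduced (well bottom): (7,7,10) with a≤c, −a<b≤a
well minimum = a = 7

7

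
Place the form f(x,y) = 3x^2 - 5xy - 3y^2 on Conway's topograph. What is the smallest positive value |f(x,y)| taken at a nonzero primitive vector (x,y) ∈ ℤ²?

descent: ρ → (-3,5,3)  [lands on river]
river: ρ → (3,7,-1)
river: ρ → (-1,7,3)
river: ρ → (3,5,-3)
river: ρ → (-3,7,1)
river: ρ → (1,7,-3)
closes: descent 1, river 6
min |a| on river = 1

1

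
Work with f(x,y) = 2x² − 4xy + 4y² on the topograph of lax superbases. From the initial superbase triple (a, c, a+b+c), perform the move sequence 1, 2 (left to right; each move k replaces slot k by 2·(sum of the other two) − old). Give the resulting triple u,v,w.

start (2,4,2) = (f(1,0),f(0,1),f(1,1))
replace slot 1: 2·(4+2) − 2 = 10 → (10,4,2)
replace slot 2: 2·(10+2) − 4 = 20 → (10,20,2)

10,20,2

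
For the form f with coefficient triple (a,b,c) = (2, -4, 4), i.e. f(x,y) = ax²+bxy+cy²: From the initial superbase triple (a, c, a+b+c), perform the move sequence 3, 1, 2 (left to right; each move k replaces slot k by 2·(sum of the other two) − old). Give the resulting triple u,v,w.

start (2,4,2) = (f(1,0),f(0,1),f(1,1))
replace slot 3: 2·(2+4) − 2 = 10 → (2,4,10)
replace slot 1: 2·(4+10) − 2 = 26 → (26,4,10)
replace slot 2: 2·(26+10) − 4 = 68 → (26,68,10)

26,68,10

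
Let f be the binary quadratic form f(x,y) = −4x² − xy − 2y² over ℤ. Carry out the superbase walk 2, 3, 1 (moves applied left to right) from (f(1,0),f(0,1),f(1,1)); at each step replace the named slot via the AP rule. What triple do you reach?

start (-4,-2,-7) = (f(1,0),f(0,1),f(1,1))
replace slot 2: 2·((-4)+(-7)) − (-2) = -20 → (-4,-20,-7)
replace slot 3: 2·((-4)+(-20)) − (-7) = -41 → (-4,-20,-41)
replace slot 1: 2·((-20)+(-41)) − (-4) = -118 → (-118,-20,-41)

-118,-20,-41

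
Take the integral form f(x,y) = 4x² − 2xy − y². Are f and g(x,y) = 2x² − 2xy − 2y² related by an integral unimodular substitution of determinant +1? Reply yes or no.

D₁ = 20, D₂ = 20
river cycle of f (length 2): (-1, 4, 1), (1, 4, -1)
river cycle of g (length 2): (-2, 2, 2), (2, 2, -2)
cycles differ ⇒ inequivalent

no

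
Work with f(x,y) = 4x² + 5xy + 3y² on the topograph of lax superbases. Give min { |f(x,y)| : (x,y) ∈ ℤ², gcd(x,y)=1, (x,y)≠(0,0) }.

translate: b→-3 (≡5 mod 8), so (4,5,3)→(4,-3,2)
flip: (4,-3,2)→(2,3,4)
translate: b→-1 (≡3 mod 4), so (2,3,4)→(2,-1,3)
reduced (well bottom): (2,-1,3) with a≤c, −a<b≤a
well minimum = a = 2

2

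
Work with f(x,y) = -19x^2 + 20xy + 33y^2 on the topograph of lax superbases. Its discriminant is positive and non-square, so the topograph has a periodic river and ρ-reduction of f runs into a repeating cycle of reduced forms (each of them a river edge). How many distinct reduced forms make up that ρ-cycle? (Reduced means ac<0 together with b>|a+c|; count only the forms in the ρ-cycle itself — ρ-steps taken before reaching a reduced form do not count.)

D = 2908, ⌊√D⌋ = 53
river: ρ → (33,46,-6)
river: ρ → (-6,50,17)
river: ρ → (17,52,-3)
river: ρ → (-3,50,34)
river: ρ → (34,18,-19)
river: ρ → (-19,20,33)
ρ-cycle length = 6 (tail of 0 descent steps not counted)

6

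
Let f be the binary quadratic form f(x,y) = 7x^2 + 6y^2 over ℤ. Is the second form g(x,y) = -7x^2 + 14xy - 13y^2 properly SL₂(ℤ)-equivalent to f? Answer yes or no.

D₁ = -168, D₂ = -168
f: flip: (7,0,6)→(6,0,7)
f: reduced (well bottom): (6,0,7) with a≤c, −a<b≤a
g is negative-definite; reduce −g:
−g: translate: b→0 (≡-14 mod 14), so (7,-14,13)→(7,0,6)
−g: flip: (7,0,6)→(6,0,7)
−g: reduced (well bottom): (6,0,7) with a≤c, −a<b≤a
flip sign back: reduced form of g is (-6,0,-7)
reduced forms (6, 0, 7) vs (-6, 0, -7) ⇒ inequivalent

no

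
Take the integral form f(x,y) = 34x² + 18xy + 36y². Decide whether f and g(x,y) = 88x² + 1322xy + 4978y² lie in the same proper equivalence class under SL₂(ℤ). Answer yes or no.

D₁ = -4572, D₂ = -4572
f: reduced (well bottom): (34,18,36) with a≤c, −a<b≤a
g: translate: b→-86 (≡1322 mod 176), so (88,1322,4978)→(88,-86,34)
g: flip: (88,-86,34)→(34,86,88)
g: translate: b→18 (≡86 mod 68), so (34,86,88)→(34,18,36)
g: reduced (well bottom): (34,18,36) with a≤c, −a<b≤a
reduced forms (34, 18, 36) vs (34, 18, 36) ⇒ equivalent

yes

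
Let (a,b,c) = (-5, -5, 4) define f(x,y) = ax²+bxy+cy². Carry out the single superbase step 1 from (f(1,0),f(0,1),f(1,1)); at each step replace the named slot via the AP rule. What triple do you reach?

start (-5,4,-6) = (f(1,0),f(0,1),f(1,1))
replace slot 1: 2·(4+(-6)) − (-5) = 1 → (1,4,-6)

1,4,-6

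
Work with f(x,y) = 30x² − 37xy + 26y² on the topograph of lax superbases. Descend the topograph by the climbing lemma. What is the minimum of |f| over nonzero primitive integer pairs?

translate: b→23 (≡-37 mod 60), so (30,-37,26)→(30,23,19)
flip: (30,23,19)→(19,-23,30)
translate: b→15 (≡-23 mod 38), so (19,-23,30)→(19,15,26)
reduced (well bottom): (19,15,26) with a≤c, −a<b≤a
well minimum = a = 19

19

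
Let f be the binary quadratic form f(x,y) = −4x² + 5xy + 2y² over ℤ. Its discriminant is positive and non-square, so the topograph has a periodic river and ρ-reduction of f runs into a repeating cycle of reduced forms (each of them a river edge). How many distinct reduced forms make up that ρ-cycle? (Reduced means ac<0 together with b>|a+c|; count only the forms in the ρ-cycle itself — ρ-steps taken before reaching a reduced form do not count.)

D = 57, ⌊√D⌋ = 7
river: ρ → (2,7,-1)
river: ρ → (-1,7,2)
river: ρ → (2,5,-4)
river: ρ → (-4,3,3)
river: ρ → (3,3,-4)
river: ρ → (-4,5,2)
ρ-cycle length = 6 (tail of 0 descent steps not counted)

6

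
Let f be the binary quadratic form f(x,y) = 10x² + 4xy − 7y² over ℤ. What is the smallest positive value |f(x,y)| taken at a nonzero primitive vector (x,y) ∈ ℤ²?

river: ρ → (-7,10,7)
river: ρ → (7,4,-10)
river: ρ → (-10,16,1)
river: ρ → (1,16,-10)
river: ρ → (-10,4,7)
river: ρ → (7,10,-7)
river: ρ → (-7,4,10)
river: ρ → (10,16,-1)
river: ρ → (-1,16,10)
river: ρ → (10,4,-7)
closes: descent 0, river 10
min |a| on river = 1

1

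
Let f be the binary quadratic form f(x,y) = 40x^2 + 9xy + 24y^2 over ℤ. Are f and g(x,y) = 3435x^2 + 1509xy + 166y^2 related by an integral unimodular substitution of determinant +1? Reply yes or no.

D₁ = -3759, D₂ = -3759
f: flip: (40,9,24)→(24,-9,40)
f: reduced (well bottom): (24,-9,40) with a≤c, −a<b≤a
g: flip: (3435,1509,166)→(166,-1509,3435)
g: translate: b→151 (≡-1509 mod 332), so (166,-1509,3435)→(166,151,40)
g: flip: (166,151,40)→(40,-151,166)
g: translate: b→9 (≡-151 mod 80), so (40,-151,166)→(40,9,24)
g: flip: (40,9,24)→(24,-9,40)
g: reduced (well bottom): (24,-9,40) with a≤c, −a<b≤a
reduced forms (24, -9, 40) vs (24, -9, 40) ⇒ equivalent

yes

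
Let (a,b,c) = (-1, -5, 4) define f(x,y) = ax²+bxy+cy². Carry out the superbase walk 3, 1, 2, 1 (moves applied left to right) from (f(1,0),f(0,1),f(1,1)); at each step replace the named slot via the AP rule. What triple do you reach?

start (-1,4,-2) = (f(1,0),f(0,1),f(1,1))
replace slot 3: 2·((-1)+4) − (-2) = 8 → (-1,4,8)
replace slot 1: 2·(4+8) − (-1) = 25 → (25,4,8)
replace slot 2: 2·(25+8) − 4 = 62 → (25,62,8)
replace slot 1: 2·(62+8) − 25 = 115 → (115,62,8)

115,62,8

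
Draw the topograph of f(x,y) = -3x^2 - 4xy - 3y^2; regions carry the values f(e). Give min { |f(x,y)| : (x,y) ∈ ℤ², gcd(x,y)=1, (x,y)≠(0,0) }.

translate: b→-2 (≡4 mod 6), so (3,4,3)→(3,-2,2)
flip: (3,-2,2)→(2,2,3)
reduced (well bottom): (2,2,3) with a≤c, −a<b≤a
well minimum |f| = |-2| = 2 (negative-definite)

2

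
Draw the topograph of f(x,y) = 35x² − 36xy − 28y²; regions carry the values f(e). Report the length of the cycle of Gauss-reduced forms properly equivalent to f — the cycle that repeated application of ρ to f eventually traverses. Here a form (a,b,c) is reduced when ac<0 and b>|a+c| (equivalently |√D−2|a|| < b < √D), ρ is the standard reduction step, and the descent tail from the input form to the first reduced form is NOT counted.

D = 5216, ⌊√D⌋ = 72
descent: ρ → (-28,36,35)  [lands on river]
river: ρ → (35,34,-29)
river: ρ → (-29,24,40)
river: ρ → (40,56,-13)
river: ρ → (-13,48,56)
river: ρ → (56,64,-5)
river: ρ → (-5,66,43)
river: ρ → (43,20,-28)
ρ-cycle length = 8 (tail of 1 descent step not counted)

8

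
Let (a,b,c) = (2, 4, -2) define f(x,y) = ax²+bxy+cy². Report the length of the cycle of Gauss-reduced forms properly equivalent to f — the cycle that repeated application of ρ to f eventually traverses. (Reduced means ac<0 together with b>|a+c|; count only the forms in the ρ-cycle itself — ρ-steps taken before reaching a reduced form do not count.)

D = 32, ⌊√D⌋ = 5
river: ρ → (-2,4,2)
river: ρ → (2,4,-2)
ρ-cycle length = 2 (tail of 0 descent steps not counted)

2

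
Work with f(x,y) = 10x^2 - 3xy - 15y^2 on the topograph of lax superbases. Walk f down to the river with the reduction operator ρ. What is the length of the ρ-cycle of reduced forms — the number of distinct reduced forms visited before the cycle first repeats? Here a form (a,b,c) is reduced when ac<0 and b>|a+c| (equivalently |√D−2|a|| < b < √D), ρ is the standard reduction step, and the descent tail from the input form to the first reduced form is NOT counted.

D = 609, ⌊√D⌋ = 24
descent: ρ → (-15,3,10)
descent: ρ → (10,17,-8)  [lands on river]
river: ρ → (-8,15,12)
river: ρ → (12,9,-11)
river: ρ → (-11,13,10)
river: ρ → (10,7,-14)
river: ρ → (-14,21,3)
river: ρ → (3,21,-14)
river: ρ → (-14,7,10)
river: ρ → (10,13,-11)
river: ρ → (-11,9,12)
river: ρ → (12,15,-8)
river: ρ → (-8,17,10)
river: ρ → (10,23,-2)
river: ρ → (-2,21,21)
river: ρ → (21,21,-2)
river: ρ → (-2,23,10)
ρ-cycle length = 16 (tail of 2 descent steps not counted)

16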